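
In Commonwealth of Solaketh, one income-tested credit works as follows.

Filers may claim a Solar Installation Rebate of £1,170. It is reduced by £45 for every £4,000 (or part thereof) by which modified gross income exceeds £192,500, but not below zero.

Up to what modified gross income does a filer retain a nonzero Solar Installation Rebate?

After 25 increments the reduction is 25 × £45 = £1,125, leaving £45; one more increment wipes it out. Increment 25 ends at excess 25 × £4,000 = £100,000, so the highest qualifying income is £192,500 + £100,000 = £292,500.

£292,500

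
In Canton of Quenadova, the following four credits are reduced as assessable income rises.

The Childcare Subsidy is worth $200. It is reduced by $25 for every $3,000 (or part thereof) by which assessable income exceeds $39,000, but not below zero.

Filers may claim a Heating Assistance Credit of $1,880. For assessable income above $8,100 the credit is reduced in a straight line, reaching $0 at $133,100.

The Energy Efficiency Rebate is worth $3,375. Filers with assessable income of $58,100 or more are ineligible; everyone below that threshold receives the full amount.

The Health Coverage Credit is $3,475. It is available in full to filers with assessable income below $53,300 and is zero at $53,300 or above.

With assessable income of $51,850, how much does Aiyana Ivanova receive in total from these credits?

$8,147

Childcare Subsidy: income exceeds $39,000 by $12,850, which is 5 full-or-partial $3,000 increments; reduction = 5 × $25 = $125, leaving $75.
Heating Assistance Credit: $51,850 is $43,750 into a $125,000 phase-out range, leaving 81,250/125,000 of the credit: $1,880 × 81,250/125,000 = $1,222.
Energy Efficiency Rebate: $51,850 is below the $58,100 cutoff, so the full $3,375 applies.
Health Coverage Credit: $51,850 is below the $53,300 cutoff, so the full $3,475 applies.
Total: $75 + $1,222 + $3,375 + $3,475 = $8,147.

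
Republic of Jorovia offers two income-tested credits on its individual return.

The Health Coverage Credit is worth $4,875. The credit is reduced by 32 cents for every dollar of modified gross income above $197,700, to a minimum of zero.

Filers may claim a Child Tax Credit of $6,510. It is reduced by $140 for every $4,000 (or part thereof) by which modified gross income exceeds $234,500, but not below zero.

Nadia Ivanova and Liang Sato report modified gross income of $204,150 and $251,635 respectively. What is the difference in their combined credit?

Nadia ($204,150): Health Coverage Credit: 32% of the $6,450 excess over $197,700 is $2,064; credit = $4,875 − $2,064 = $2,811. Child Tax Credit: $204,150 is at or below the $234,500 threshold, so the full $6,510 applies. total $2,811 + $6,510 = $9,321
Liang ($251,635): Health Coverage Credit: 32% of the $53,935 excess over $197,700 is $17,259.20 ≥ base, so the credit is $0. Child Tax Credit: income exceeds $234,500 by $17,135, which is 5 full-or-partial $4,000 increments; reduction = 5 × $140 = $700, leaving $5,810. total $0 + $5,810 = $5,810
Difference: |$9,321 − $5,810| = $3,511.

$3,511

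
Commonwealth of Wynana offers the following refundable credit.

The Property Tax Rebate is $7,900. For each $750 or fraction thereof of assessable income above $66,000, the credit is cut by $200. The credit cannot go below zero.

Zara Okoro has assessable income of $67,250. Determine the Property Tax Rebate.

Property Tax Rebate: income exceeds $66,000 by $1,250, which is 2 full-or-partial $750 increments; reduction = 2 × $200 = $400, leaving $7,500.

$7,500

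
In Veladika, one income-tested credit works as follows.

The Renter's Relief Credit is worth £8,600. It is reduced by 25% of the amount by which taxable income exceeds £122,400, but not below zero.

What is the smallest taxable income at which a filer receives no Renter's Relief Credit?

The credit falls by 25% of each pound above £122,400, so it reaches zero when the excess is £8,600 / 25% = £34,400: income = £122,400 + £34,400 = £156,800.

£156,800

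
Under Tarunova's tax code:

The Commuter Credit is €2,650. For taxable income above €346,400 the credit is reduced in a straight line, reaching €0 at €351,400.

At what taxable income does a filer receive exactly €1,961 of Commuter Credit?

€347,700

€1,961 is 1,961/2,650 of the full €2,650, so 689/2,650 of the €5,000 range has been used: income = €346,400 + €5,000 × 689/2,650 = €347,700.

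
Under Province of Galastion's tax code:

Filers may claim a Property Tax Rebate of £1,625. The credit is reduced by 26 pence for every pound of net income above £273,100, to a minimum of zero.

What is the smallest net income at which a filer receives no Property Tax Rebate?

The credit falls by 26% of each pound above £273,100, so it reaches zero when the excess is £1,625 / 26% = £6,250: income = £273,100 + £6,250 = £279,350.

£279,350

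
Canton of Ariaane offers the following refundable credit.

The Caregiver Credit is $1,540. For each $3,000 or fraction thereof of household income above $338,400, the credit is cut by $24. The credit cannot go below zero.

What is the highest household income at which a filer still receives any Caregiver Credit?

$530,400

After 64 increments the reduction is 64 × $24 = $1,536, leaving $4; one more increment wipes it out. Increment 64 ends at excess 64 × $3,000 = $192,000, so the highest qualifying income is $338,400 + $192,000 = $530,400.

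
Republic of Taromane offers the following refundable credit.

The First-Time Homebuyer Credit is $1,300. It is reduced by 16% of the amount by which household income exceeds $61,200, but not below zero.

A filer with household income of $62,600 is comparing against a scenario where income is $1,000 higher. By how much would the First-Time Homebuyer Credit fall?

$160

At $62,600 — 16% of the $1,400 excess over $61,200 is $224; credit = $1,300 − $224 = $1,076.
At $63,600 — 16% of the $2,400 excess over $61,200 is $384; credit = $1,300 − $384 = $916.
Lost: $1,076 − $916 = $160.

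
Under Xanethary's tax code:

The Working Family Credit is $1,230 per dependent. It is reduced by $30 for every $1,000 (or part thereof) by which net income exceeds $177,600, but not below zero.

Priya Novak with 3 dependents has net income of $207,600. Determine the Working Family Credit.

$2,790

Working Family Credit: base = 3 × $1,230 = $3,690. income exceeds $177,600 by $30,000, which is 30 full-or-partial $1,000 increments; reduction = 30 × $30 = $900, leaving $2,790.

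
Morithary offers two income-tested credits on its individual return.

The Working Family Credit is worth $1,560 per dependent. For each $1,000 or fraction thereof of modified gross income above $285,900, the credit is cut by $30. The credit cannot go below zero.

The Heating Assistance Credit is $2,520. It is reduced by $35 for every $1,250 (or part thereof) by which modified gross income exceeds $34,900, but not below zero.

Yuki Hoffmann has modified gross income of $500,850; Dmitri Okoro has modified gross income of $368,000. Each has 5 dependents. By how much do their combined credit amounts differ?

Yuki ($500,850): Working Family Credit: base = 5 × $1,560 = $7,800. income exceeds $285,900 by $214,950, which is 215 full-or-partial $1,000 increments; reduction = 215 × $30 = $6,450, leaving $1,350. Heating Assistance Credit: income exceeds $34,900 by $465,950 → 373 increments × $35 = $13,055 ≥ base, so the credit is $0. total $1,350 + $0 = $1,350
Dmitri ($368,000): Working Family Credit: base = 5 × $1,560 = $7,800. income exceeds $285,900 by $82,100, which is 83 full-or-partial $1,000 increments; reduction = 83 × $30 = $2,490, leaving $5,310. Heating Assistance Credit: income exceeds $34,900 by $333,100 → 267 increments × $35 = $9,345 ≥ base, so the credit is $0. total $5,310 + $0 = $5,310
Difference: |$1,350 − $5,310| = $3,960.

$3,960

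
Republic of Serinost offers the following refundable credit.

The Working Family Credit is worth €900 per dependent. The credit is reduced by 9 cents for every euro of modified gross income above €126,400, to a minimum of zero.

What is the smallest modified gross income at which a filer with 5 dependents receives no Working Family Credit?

Full credit = 5 × €900 = €4,500.
The credit falls by 9% of each euro above €126,400, so it reaches zero when the excess is €4,500 / 9% = €50,000: income = €126,400 + €50,000 = €176,400.

€176,400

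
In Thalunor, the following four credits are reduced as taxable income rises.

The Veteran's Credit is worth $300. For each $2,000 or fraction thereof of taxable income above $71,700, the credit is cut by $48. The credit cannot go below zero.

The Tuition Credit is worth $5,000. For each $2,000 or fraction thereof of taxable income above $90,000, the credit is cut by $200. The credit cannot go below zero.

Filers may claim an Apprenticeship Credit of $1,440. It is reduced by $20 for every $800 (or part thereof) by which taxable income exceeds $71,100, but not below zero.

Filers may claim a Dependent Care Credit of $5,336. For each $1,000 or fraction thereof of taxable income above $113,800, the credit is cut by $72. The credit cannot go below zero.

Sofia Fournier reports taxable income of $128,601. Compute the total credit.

Veteran's Credit: income exceeds $71,700 by $56,901 → 29 increments × $48 = $1,392 ≥ base, so the credit is $0.
Tuition Credit: income exceeds $90,000 by $38,601, which is 20 full-or-partial $2,000 increments; reduction = 20 × $200 = $4,000, leaving $1,000.
Apprenticeship Credit: income exceeds $71,100 by $57,501 → 72 increments × $20 = $1,440 ≥ base, so the credit is $0.
Dependent Care Credit: income exceeds $113,800 by $14,801, which is 15 full-or-partial $1,000 increments; reduction = 15 × $72 = $1,080, leaving $4,256.
Total: $0 + $1,000 + $0 + $4,256 = $5,256.

$5,256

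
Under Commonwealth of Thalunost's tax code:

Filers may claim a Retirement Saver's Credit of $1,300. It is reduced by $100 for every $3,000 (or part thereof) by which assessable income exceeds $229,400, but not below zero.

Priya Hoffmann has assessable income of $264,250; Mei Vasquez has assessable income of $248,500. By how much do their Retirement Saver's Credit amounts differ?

$500

Priya ($264,250): Retirement Saver's Credit: income exceeds $229,400 by $34,850, which is 12 full-or-partial $3,000 increments; reduction = 12 × $100 = $1,200, leaving $100.
Mei ($248,500): Retirement Saver's Credit: income exceeds $229,400 by $19,100, which is 7 full-or-partial $3,000 increments; reduction = 7 × $100 = $700, leaving $600.
Difference: |$100 − $600| = $500.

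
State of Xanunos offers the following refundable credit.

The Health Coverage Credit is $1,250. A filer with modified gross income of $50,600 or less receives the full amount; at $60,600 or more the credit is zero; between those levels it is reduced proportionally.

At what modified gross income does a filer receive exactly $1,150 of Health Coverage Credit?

$51,400

$1,150 is 1,150/1,250 of the full $1,250, so 100/1,250 of the $10,000 range has been used: income = $50,600 + $10,000 × 100/1,250 = $51,400.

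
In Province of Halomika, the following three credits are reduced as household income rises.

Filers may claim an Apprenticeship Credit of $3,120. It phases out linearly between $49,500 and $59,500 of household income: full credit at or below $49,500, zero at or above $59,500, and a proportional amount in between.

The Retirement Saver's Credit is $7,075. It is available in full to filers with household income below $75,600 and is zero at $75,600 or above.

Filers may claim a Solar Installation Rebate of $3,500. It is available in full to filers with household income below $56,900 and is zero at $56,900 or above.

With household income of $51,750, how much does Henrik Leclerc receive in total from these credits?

$12,993

Apprenticeship Credit: $51,750 is $2,250 into a $10,000 phase-out range, leaving 7,750/10,000 of the credit: $3,120 × 7,750/10,000 = $2,418.
Retirement Saver's Credit: $51,750 is below the $75,600 cutoff, so the full $7,075 applies.
Solar Installation Rebate: $51,750 is below the $56,900 cutoff, so the full $3,500 applies.
Total: $2,418 + $7,075 + $3,500 = $12,993.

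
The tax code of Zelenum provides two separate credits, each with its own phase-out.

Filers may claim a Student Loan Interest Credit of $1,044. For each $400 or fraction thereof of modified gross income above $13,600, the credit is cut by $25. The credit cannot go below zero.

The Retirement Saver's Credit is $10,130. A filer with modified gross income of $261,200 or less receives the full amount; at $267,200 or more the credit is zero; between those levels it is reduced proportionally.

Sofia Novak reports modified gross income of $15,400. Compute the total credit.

$11,049

Student Loan Interest Credit: income exceeds $13,600 by $1,800, which is 5 full-or-partial $400 increments; reduction = 5 × $25 = $125, leaving $919.
Retirement Saver's Credit: $15,400 is at or below the $261,200 threshold, so the full $10,130 applies.
Total: $919 + $10,130 = $11,049.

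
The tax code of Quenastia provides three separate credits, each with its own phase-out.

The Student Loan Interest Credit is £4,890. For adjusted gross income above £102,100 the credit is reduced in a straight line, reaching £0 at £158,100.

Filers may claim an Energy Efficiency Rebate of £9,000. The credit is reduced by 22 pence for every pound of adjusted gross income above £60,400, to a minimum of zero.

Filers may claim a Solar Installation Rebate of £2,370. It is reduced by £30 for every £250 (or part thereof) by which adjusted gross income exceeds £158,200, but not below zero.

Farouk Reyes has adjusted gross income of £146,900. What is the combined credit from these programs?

£3,348

Student Loan Interest Credit: £146,900 is £44,800 into a £56,000 phase-out range, leaving 11,200/56,000 of the credit: £4,890 × 11,200/56,000 = £978.
Energy Efficiency Rebate: 22% of the £86,500 excess over £60,400 is £19,030 ≥ base, so the credit is £0.
Solar Installation Rebate: £146,900 is at or below the £158,200 threshold, so the full £2,370 applies.
Total: £978 + £0 + £2,370 = £3,348.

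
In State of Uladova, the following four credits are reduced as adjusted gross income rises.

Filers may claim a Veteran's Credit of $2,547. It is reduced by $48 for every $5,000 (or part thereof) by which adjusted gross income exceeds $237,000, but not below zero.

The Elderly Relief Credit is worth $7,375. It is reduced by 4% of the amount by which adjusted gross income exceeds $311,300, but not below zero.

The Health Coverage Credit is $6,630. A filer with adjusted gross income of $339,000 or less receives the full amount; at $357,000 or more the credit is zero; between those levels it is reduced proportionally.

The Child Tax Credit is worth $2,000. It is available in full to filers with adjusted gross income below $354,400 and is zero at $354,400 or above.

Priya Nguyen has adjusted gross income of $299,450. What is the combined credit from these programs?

Veteran's Credit: income exceeds $237,000 by $62,450, which is 13 full-or-partial $5,000 increments; reduction = 13 × $48 = $624, leaving $1,923.
Elderly Relief Credit: $299,450 is at or below the $311,300 threshold, so the full $7,375 applies.
Health Coverage Credit: $299,450 is at or below the $339,000 threshold, so the full $6,630 applies.
Child Tax Credit: $299,450 is below the $354,400 cutoff, so the full $2,000 applies.
Total: $1,923 + $7,375 + $6,630 + $2,000 = $17,928.

$17,928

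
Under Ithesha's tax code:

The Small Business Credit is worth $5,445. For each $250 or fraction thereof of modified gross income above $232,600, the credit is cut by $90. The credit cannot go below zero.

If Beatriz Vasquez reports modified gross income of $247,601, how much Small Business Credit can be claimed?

Small Business Credit: income exceeds $232,600 by $15,001 → 61 increments × $90 = $5,490 ≥ base, so the credit is $0.

$0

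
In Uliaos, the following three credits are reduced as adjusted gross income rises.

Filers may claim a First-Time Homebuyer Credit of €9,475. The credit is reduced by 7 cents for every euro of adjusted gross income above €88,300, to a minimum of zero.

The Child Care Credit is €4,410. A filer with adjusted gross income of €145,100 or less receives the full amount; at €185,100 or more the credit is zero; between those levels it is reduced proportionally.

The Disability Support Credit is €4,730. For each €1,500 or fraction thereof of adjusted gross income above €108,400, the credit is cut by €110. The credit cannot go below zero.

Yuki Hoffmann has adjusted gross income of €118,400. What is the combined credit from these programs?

First-Time Homebuyer Credit: 7% of the €30,100 excess over €88,300 is €2,107; credit = €9,475 − €2,107 = €7,368.
Child Care Credit: €118,400 is at or below the €145,100 threshold, so the full €4,410 applies.
Disability Support Credit: income exceeds €108,400 by €10,000, which is 7 full-or-partial €1,500 increments; reduction = 7 × €110 = €770, leaving €3,960.
Total: €7,368 + €4,410 + €3,960 = €15,738.

€15,738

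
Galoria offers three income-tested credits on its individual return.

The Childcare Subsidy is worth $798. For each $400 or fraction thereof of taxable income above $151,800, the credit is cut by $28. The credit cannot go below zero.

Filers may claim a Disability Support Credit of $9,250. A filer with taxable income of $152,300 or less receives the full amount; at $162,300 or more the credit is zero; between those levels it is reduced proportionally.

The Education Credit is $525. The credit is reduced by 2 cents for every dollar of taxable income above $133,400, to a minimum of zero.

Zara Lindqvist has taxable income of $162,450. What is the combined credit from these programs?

Childcare Subsidy: income exceeds $151,800 by $10,650, which is 27 full-or-partial $400 increments; reduction = 27 × $28 = $756, leaving $42.
Disability Support Credit: $162,450 is at or above $162,300, so the credit is $0.
Education Credit: 2% of the $29,050 excess over $133,400 is $581 ≥ base, so the credit is $0.
Total: $42 + $0 + $0 = $42.

$42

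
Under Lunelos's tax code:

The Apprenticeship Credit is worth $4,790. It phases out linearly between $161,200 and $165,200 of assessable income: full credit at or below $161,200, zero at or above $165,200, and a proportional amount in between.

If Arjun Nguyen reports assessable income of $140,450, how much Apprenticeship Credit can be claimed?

$4,790

Apprenticeship Credit: $140,450 is at or below the $161,200 threshold, so the full $4,790 applies.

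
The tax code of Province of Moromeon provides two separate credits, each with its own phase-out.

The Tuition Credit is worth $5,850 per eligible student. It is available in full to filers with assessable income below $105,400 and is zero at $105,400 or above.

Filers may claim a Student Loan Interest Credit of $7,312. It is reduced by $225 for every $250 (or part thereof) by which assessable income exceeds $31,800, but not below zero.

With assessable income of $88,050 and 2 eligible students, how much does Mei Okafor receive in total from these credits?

Tuition Credit: base = 2 × $5,850 = $11,700. $88,050 is below the $105,400 cutoff, so the full $11,700 applies.
Student Loan Interest Credit: income exceeds $31,800 by $56,250 → 225 increments × $225 = $50,625 ≥ base, so the credit is $0.
Total: $11,700 + $0 = $11,700.

$11,700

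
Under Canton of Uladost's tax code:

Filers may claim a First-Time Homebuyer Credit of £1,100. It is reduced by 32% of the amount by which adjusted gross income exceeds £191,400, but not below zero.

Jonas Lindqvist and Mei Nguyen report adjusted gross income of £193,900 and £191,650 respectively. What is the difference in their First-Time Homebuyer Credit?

£720

Jonas (£193,900): First-Time Homebuyer Credit: 32% of the £2,500 excess over £191,400 is £800; credit = £1,100 − £800 = £300.
Mei (£191,650): First-Time Homebuyer Credit: 32% of the £250 excess over £191,400 is £80; credit = £1,100 − £80 = £1,020.
Difference: |£300 − £1,020| = £720.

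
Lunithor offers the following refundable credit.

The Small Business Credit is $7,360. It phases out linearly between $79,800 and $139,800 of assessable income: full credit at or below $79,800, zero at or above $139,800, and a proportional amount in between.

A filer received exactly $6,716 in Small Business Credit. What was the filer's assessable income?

$85,050

$6,716 is 6,716/7,360 of the full $7,360, so 644/7,360 of the $60,000 range has been used: income = $79,800 + $60,000 × 644/7,360 = $85,050.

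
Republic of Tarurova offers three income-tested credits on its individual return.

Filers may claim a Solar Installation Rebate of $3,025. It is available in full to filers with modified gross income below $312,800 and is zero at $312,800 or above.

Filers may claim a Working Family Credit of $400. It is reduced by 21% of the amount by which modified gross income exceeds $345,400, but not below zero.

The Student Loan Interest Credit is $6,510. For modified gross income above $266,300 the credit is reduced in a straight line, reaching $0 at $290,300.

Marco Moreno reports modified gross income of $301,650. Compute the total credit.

Solar Installation Rebate: $301,650 is below the $312,800 cutoff, so the full $3,025 applies.
Working Family Credit: $301,650 is at or below the $345,400 threshold, so the full $400 applies.
Student Loan Interest Credit: $301,650 is at or above $290,300, so the credit is $0.
Total: $3,025 + $400 + $0 = $3,425.

$3,425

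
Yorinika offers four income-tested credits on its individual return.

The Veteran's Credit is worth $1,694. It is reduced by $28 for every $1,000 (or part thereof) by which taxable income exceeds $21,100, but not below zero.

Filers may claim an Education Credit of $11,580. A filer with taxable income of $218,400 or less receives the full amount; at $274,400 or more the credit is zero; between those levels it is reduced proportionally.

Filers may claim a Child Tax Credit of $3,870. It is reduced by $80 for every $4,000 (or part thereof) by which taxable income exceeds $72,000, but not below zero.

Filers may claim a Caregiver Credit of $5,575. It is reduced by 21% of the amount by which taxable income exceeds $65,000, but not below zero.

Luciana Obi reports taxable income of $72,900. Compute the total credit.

Veteran's Credit: income exceeds $21,100 by $51,800, which is 52 full-or-partial $1,000 increments; reduction = 52 × $28 = $1,456, leaving $238.
Education Credit: $72,900 is at or below the $218,400 threshold, so the full $11,580 applies.
Child Tax Credit: income exceeds $72,000 by $900, which is 1 full-or-partial $4,000 increment; reduction = 1 × $80 = $80, leaving $3,790.
Caregiver Credit: 21% of the $7,900 excess over $65,000 is $1,659; credit = $5,575 − $1,659 = $3,916.
Total: $238 + $11,580 + $3,790 + $3,916 = $19,524.

$19,524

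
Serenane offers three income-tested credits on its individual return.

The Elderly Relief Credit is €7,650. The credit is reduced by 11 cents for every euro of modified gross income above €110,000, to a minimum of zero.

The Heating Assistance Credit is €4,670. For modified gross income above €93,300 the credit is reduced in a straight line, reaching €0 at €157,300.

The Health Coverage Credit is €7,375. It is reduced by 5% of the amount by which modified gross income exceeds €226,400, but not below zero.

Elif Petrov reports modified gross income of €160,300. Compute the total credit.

Elderly Relief Credit: 11% of the €50,300 excess over €110,000 is €5,533; credit = €7,650 − €5,533 = €2,117.
Heating Assistance Credit: €160,300 is at or above €157,300, so the credit is €0.
Health Coverage Credit: €160,300 is at or below the €226,400 threshold, so the full €7,375 applies.
Total: €2,117 + €0 + €7,375 = €9,492.

€9,492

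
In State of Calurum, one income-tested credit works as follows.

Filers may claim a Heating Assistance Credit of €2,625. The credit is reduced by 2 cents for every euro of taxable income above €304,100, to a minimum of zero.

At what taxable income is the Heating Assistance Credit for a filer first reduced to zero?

The credit falls by 2% of each euro above €304,100, so it reaches zero when the excess is €2,625 / 2% = €131,250: income = €304,100 + €131,250 = €435,350.

€435,350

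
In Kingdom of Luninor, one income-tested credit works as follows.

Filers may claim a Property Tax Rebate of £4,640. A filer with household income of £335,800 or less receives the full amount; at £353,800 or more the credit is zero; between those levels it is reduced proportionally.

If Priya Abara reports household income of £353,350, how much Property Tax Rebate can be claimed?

Property Tax Rebate: £353,350 is £17,550 into a £18,000 phase-out range, leaving 450/18,000 of the credit: £4,640 × 450/18,000 = £116.

£116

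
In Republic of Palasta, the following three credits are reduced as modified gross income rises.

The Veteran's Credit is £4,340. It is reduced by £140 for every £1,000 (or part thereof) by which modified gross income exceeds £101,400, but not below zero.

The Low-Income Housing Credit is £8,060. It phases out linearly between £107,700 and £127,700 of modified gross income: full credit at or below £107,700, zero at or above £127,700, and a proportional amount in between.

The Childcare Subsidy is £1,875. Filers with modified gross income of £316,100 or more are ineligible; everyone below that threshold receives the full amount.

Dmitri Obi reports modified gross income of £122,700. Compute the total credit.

£5,150

Veteran's Credit: income exceeds £101,400 by £21,300, which is 22 full-or-partial £1,000 increments; reduction = 22 × £140 = £3,080, leaving £1,260.
Low-Income Housing Credit: £122,700 is £15,000 into a £20,000 phase-out range, leaving 5,000/20,000 of the credit: £8,060 × 5,000/20,000 = £2,015.
Childcare Subsidy: £122,700 is below the £316,100 cutoff, so the full £1,875 applies.
Total: £1,260 + £2,015 + £1,875 = £5,150.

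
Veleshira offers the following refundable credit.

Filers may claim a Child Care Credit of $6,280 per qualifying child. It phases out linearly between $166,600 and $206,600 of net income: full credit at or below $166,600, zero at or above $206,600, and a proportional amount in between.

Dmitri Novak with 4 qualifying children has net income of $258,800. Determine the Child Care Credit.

$0

Child Care Credit: base = 4 × $6,280 = $25,120. $258,800 is at or above $206,600, so the credit is $0.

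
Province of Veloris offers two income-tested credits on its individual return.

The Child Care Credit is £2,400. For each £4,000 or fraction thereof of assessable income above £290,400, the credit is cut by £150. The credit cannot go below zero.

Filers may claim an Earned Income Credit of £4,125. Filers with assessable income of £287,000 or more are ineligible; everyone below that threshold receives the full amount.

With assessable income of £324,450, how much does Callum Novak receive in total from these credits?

Child Care Credit: income exceeds £290,400 by £34,050, which is 9 full-or-partial £4,000 increments; reduction = 9 × £150 = £1,350, leaving £1,050.
Earned Income Credit: £324,450 meets or exceeds the £287,000 cutoff, so the credit is £0.
Total: £1,050 + £0 = £1,050.

£1,050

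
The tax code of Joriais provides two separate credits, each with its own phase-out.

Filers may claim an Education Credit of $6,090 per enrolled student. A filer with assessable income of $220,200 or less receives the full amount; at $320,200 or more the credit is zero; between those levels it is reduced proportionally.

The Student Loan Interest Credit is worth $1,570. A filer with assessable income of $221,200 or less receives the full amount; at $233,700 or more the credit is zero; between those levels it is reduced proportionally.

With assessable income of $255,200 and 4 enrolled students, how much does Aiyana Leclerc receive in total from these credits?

$15,834

Education Credit: base = 4 × $6,090 = $24,360. $255,200 is $35,000 into a $100,000 phase-out range, leaving 65,000/100,000 of the credit: $24,360 × 65,000/100,000 = $15,834.
Student Loan Interest Credit: $255,200 is at or above $233,700, so the credit is $0.
Total: $15,834 + $0 = $15,834.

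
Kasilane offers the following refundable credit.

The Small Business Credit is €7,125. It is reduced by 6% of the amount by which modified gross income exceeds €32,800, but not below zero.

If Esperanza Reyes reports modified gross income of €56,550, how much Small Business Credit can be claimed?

Small Business Credit: 6% of the €23,750 excess over €32,800 is €1,425; credit = €7,125 − €1,425 = €5,700.

€5,700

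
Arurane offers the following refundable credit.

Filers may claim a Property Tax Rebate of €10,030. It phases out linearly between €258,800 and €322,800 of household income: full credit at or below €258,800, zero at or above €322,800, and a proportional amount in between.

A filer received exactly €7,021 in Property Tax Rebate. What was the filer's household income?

€278,000

€7,021 is 7,021/10,030 of the full €10,030, so 3,009/10,030 of the €64,000 range has been used: income = €258,800 + €64,000 × 3,009/10,030 = €278,000.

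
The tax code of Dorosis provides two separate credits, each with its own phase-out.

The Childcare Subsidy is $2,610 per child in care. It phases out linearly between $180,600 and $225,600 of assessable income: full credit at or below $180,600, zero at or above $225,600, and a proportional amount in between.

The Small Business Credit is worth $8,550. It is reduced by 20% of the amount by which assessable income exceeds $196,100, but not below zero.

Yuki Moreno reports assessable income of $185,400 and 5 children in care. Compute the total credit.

$20,208

Childcare Subsidy: base = 5 × $2,610 = $13,050. $185,400 is $4,800 into a $45,000 phase-out range, leaving 40,200/45,000 of the credit: $13,050 × 40,200/45,000 = $11,658.
Small Business Credit: $185,400 is at or below the $196,100 threshold, so the full $8,550 applies.
Total: $11,658 + $8,550 = $20,208.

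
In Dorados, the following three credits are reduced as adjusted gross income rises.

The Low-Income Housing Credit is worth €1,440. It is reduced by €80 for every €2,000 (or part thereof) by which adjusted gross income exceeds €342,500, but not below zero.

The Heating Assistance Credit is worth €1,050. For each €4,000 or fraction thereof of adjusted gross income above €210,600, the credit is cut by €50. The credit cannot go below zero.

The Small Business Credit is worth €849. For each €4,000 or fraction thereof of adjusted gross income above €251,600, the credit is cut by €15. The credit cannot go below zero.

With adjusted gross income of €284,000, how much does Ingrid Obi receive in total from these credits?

€2,254

Low-Income Housing Credit: €284,000 is at or below the €342,500 threshold, so the full €1,440 applies.
Heating Assistance Credit: income exceeds €210,600 by €73,400, which is 19 full-or-partial €4,000 increments; reduction = 19 × €50 = €950, leaving €100.
Small Business Credit: income exceeds €251,600 by €32,400, which is 9 full-or-partial €4,000 increments; reduction = 9 × €15 = €135, leaving €714.
Total: €1,440 + €100 + €714 = €2,254.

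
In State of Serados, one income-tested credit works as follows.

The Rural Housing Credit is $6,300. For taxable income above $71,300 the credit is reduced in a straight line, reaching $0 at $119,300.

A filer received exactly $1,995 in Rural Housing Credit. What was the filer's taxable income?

$104,100

$1,995 is 1,995/6,300 of the full $6,300, so 4,305/6,300 of the $48,000 range has been used: income = $71,300 + $48,000 × 4,305/6,300 = $104,100.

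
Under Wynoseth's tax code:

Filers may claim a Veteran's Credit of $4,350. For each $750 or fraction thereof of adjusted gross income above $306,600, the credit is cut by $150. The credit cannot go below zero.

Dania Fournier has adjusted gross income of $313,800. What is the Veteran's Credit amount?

$2,850

Veteran's Credit: income exceeds $306,600 by $7,200, which is 10 full-or-partial $750 increments; reduction = 10 × $150 = $1,500, leaving $2,850.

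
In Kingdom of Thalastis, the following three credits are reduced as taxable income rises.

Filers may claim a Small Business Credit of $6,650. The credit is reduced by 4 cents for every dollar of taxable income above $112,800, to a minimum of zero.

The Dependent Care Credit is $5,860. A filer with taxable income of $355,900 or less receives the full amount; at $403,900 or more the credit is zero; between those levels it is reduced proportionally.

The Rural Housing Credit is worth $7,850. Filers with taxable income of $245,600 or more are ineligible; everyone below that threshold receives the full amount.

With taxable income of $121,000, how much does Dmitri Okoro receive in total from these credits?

Small Business Credit: 4% of the $8,200 excess over $112,800 is $328; credit = $6,650 − $328 = $6,322.
Dependent Care Credit: $121,000 is at or below the $355,900 threshold, so the full $5,860 applies.
Rural Housing Credit: $121,000 is below the $245,600 cutoff, so the full $7,850 applies.
Total: $6,322 + $5,860 + $7,850 = $20,032.

$20,032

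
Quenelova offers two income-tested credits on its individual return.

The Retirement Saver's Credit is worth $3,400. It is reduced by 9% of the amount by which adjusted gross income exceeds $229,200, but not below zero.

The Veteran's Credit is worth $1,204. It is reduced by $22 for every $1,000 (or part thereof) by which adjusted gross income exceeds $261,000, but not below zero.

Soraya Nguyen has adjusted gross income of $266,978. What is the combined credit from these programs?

$1,072

Retirement Saver's Credit: 9% of the $37,778 excess over $229,200 is $3,400.02 ≥ base, so the credit is $0.
Veteran's Credit: income exceeds $261,000 by $5,978, which is 6 full-or-partial $1,000 increments; reduction = 6 × $22 = $132, leaving $1,072.
Total: $0 + $1,072 = $1,072.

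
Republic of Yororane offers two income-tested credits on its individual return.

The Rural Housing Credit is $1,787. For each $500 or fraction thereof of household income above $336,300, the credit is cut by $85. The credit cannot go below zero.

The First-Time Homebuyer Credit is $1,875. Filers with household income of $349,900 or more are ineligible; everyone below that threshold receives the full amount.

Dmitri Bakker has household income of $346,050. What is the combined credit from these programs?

$1,962

Rural Housing Credit: income exceeds $336,300 by $9,750, which is 20 full-or-partial $500 increments; reduction = 20 × $85 = $1,700, leaving $87.
First-Time Homebuyer Credit: $346,050 is below the $349,900 cutoff, so the full $1,875 applies.
Total: $87 + $1,875 = $1,962.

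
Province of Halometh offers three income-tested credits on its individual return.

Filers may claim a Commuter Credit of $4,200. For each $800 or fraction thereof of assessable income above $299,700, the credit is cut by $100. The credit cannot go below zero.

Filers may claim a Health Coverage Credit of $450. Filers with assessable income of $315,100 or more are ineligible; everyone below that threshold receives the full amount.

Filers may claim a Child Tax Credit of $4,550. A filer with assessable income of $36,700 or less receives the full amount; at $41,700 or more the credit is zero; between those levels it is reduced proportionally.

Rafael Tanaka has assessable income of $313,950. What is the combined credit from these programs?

$2,850

Commuter Credit: income exceeds $299,700 by $14,250, which is 18 full-or-partial $800 increments; reduction = 18 × $100 = $1,800, leaving $2,400.
Health Coverage Credit: $313,950 is below the $315,100 cutoff, so the full $450 applies.
Child Tax Credit: $313,950 is at or above $41,700, so the credit is $0.
Total: $2,400 + $450 + $0 = $2,850.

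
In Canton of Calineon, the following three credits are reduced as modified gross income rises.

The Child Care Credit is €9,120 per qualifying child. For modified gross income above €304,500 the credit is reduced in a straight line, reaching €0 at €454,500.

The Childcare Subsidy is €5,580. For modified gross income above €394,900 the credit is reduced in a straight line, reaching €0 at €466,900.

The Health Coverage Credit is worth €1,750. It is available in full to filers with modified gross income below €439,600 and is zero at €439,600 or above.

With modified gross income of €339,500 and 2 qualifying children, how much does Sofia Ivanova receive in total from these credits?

€21,314

Child Care Credit: base = 2 × €9,120 = €18,240. €339,500 is €35,000 into a €150,000 phase-out range, leaving 115,000/150,000 of the credit: €18,240 × 115,000/150,000 = €13,984.
Childcare Subsidy: €339,500 is at or below the €394,900 threshold, so the full €5,580 applies.
Health Coverage Credit: €339,500 is below the €439,600 cutoff, so the full €1,750 applies.
Total: €13,984 + €5,580 + €1,750 = €21,314.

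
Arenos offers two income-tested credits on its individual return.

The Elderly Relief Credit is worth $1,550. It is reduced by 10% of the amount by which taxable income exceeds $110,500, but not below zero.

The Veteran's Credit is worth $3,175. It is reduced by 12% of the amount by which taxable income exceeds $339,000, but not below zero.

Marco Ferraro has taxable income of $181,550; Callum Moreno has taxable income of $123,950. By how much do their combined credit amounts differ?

$205

Marco ($181,550): Elderly Relief Credit: 10% of the $71,050 excess over $110,500 is $7,105 ≥ base, so the credit is $0. Veteran's Credit: $181,550 is at or below the $339,000 threshold, so the full $3,175 applies. total $0 + $3,175 = $3,175
Callum ($123,950): Elderly Relief Credit: 10% of the $13,450 excess over $110,500 is $1,345; credit = $1,550 − $1,345 = $205. Veteran's Credit: $123,950 is at or below the $339,000 threshold, so the full $3,175 applies. total $205 + $3,175 = $3,380
Difference: |$3,175 − $3,380| = $205.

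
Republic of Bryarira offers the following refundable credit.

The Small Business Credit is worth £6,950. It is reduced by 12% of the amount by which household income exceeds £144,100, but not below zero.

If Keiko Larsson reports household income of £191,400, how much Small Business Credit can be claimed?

£1,274

Small Business Credit: 12% of the £47,300 excess over £144,100 is £5,676; credit = £6,950 − £5,676 = £1,274.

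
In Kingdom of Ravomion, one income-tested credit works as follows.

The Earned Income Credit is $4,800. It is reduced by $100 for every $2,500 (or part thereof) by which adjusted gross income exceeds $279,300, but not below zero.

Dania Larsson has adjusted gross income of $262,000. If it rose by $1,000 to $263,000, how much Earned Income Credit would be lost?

$0

At $262,000 — $262,000 is at or below the $279,300 threshold, so the full $4,800 applies.
At $263,000 — $263,000 is at or below the $279,300 threshold, so the full $4,800 applies.
Lost: $4,800 − $4,800 = $0.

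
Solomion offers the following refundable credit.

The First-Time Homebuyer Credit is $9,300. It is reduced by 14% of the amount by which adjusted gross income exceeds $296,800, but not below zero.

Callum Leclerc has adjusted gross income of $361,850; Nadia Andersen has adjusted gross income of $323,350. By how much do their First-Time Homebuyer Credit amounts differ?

Callum ($361,850): First-Time Homebuyer Credit: 14% of the $65,050 excess over $296,800 is $9,107; credit = $9,300 − $9,107 = $193.
Nadia ($323,350): First-Time Homebuyer Credit: 14% of the $26,550 excess over $296,800 is $3,717; credit = $9,300 − $3,717 = $5,583.
Difference: |$193 − $5,583| = $5,390.

$5,390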